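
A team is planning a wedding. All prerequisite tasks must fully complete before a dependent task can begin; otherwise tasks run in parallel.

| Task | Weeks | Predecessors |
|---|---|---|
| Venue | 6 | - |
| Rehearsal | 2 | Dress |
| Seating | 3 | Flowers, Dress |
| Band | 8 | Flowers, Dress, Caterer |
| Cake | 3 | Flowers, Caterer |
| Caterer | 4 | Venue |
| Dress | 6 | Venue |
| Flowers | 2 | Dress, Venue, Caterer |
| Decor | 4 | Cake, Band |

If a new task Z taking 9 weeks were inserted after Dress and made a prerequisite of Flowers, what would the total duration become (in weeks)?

35

Originally the wedding takes 26 weeks.
With Z inserted, Flowers now waits for max(Dress, Venue, Caterer, Z).
New critical path: Venue→Dress→Z→Flowers→Band→Decor = 6+6+9+2+8+4 = 35 ⇒ 35 weeks.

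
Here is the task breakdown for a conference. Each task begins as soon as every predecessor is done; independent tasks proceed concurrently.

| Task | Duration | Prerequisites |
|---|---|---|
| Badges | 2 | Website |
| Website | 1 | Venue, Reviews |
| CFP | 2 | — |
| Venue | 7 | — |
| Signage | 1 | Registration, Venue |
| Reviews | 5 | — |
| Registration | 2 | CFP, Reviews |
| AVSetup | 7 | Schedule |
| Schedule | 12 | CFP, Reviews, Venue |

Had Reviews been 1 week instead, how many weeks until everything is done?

26

Actual critical path: Venue→Schedule→AVSetup = 7+12+7 = 26 ⇒ 26 weeks.
Reviews is off the critical path — its longest chain is 24 weeks, giving 2 of slack.
No other chain overtakes it, so the finish is 26 weeks.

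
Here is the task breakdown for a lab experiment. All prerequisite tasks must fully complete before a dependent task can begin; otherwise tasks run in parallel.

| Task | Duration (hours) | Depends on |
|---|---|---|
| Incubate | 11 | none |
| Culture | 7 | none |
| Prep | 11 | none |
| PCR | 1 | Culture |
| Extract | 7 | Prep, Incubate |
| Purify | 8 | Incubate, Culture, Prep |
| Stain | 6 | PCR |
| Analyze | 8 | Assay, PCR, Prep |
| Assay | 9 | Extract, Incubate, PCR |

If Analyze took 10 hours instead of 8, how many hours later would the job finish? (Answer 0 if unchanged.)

2

Critical path before the change: Prep→Extract→Assay→Analyze = 11+7+9+8 = 35 giving 35 hours.
Analyze is on the critical path; changing it to 10 makes that path 37 hours.
The critical path is still Prep→Extract→Assay→Analyze; finish is now 37 hours.
Change in finish: 37 − 35 = +2 hours.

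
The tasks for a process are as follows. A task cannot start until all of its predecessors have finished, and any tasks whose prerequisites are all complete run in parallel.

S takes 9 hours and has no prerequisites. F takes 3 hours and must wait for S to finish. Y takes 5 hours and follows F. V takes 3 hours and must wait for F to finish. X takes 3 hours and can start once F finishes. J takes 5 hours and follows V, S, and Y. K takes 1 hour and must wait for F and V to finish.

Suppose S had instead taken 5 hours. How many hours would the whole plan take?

Baseline: S→F→Y→J = 9+3+5+5 = 22 → 22 hours.
Since S is critical, the -4 change carries straight to that chain (now 18 hours).
The critical path is still S→F→Y→J; finish is now 18 hours.

18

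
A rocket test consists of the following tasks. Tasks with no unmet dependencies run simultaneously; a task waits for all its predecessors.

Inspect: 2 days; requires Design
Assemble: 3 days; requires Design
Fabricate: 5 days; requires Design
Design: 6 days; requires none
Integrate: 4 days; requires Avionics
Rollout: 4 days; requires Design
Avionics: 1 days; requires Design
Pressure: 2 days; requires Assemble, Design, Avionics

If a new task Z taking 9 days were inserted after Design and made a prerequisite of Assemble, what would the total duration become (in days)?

Originally the rocket test takes 11 days.
With Z inserted, Assemble now waits for max(Design, Z).
New critical path: Design→Z→Assemble→Pressure = 6+9+3+2 = 20 ⇒ 20 days.

20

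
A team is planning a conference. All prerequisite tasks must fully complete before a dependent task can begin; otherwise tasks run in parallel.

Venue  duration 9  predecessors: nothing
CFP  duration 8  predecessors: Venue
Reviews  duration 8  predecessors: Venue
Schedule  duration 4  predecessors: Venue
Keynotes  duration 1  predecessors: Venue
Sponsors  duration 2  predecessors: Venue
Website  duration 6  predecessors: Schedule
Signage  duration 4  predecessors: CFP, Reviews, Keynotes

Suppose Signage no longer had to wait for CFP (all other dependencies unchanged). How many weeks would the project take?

With the dependency in place, Venue→CFP→Signage = 9+8+4 = 21 sets the finish at 21 weeks.
Dropping CFP→Signage doesn't change Signage's earliest start (17); another predecessor still binds.
After: Venue→Reviews→Signage = 9+8+4 = 21 → 21 weeks.

21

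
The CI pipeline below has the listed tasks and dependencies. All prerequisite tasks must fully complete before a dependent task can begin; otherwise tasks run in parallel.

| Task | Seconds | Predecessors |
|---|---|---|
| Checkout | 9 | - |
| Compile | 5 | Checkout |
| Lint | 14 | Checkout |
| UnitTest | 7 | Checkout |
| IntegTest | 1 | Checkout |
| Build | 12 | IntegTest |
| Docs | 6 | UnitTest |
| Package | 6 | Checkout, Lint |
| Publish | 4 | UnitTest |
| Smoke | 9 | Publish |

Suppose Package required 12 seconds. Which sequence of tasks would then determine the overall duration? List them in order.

Baseline: Checkout→Lint→Package = 9+14+6 = 29 → 29 seconds.
Package lies on that path, so at 12 seconds the path becomes 35 seconds.
No other chain overtakes it, so the finish is 35 seconds.

Checkout, Lint, Package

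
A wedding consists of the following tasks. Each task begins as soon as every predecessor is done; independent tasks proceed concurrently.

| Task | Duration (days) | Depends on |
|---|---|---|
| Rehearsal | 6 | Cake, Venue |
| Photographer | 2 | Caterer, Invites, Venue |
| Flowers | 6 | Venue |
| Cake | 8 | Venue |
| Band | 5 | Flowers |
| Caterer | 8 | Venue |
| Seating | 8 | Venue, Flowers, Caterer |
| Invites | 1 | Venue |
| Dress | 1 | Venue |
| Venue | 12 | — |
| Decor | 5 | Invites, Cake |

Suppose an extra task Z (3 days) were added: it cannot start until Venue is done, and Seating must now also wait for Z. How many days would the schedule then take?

28

Originally the schedule takes 28 days.
With Z inserted, Seating now waits for max(Venue, Flowers, Caterer, Z).
New critical path: Venue→Caterer→Seating = 12+8+8 = 28 ⇒ 28 days.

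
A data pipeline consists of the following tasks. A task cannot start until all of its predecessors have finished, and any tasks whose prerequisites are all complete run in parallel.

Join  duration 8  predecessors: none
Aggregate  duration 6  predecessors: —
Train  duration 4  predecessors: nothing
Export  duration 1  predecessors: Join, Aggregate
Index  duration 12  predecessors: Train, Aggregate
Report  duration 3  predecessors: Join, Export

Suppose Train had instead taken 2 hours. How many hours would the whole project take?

The binding path is Aggregate→Index = 6+12 = 18; finish at 18 hours.
Train is off the critical path — its longest chain is 16 hours, giving 2 of slack.
That remains the longest chain; total 18 hours.

18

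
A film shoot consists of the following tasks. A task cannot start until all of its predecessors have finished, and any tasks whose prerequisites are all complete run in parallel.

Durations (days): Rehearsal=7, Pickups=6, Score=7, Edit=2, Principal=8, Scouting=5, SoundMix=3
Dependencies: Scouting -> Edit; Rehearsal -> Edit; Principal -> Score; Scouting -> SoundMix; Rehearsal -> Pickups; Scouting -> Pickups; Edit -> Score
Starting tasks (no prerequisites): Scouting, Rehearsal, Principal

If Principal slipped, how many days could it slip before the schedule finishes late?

1

Critical path: Rehearsal→Edit→Score = 7+2+7 = 16, so the finish is 16 days.
Principal finishes as early as 8 and must finish by 9.
So Principal can slip 9 − 8 = 1 day.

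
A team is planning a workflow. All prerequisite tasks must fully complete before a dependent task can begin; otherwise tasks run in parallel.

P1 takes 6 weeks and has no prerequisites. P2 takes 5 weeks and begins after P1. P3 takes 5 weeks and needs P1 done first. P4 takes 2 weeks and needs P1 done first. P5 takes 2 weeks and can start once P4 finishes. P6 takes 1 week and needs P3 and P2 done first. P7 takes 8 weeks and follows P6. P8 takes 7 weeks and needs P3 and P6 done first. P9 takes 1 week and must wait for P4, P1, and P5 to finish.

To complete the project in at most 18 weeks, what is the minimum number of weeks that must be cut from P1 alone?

Current finish: 20 weeks; target: 18.
P1 is on every critical path, so each week cut from P1 cuts the finish by one (this holds down to a finish of 15).
Need 20 − 18 = 2 weeks off P1 → P1 becomes 4 weeks, finish becomes 18.

2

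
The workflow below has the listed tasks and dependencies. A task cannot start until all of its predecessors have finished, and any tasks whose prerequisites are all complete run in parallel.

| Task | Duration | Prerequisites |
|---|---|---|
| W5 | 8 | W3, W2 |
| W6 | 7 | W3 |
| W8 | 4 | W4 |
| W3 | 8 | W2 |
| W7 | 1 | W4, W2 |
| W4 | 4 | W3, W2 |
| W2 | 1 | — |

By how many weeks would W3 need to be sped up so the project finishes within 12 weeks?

5

Current finish: 17 weeks; target: 12.
W3 is on every critical path, so each week cut from W3 cuts the finish by one (this holds down to a finish of 10).
Need 17 − 12 = 5 weeks off W3 → W3 becomes 3 weeks, finish becomes 12.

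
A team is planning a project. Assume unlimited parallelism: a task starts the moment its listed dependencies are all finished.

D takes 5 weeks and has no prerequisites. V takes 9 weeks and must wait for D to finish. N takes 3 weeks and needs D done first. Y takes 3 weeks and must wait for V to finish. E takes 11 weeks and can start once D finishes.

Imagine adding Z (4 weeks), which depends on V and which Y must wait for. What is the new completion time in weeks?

Originally the job takes 17 weeks.
With Z inserted, Y now waits for max(V, Z).
New critical path: D→V→Z→Y = 5+9+4+3 = 21 ⇒ 21 weeks.

21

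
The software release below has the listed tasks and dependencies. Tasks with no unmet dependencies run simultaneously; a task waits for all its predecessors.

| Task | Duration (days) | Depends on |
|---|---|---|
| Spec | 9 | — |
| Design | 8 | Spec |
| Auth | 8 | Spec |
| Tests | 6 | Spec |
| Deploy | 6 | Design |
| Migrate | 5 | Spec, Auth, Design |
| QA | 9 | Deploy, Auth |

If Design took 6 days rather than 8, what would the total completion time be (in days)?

The binding path is Spec→Design→Deploy→QA = 9+8+6+9 = 32; finish at 32 days.
Since Design is critical, the -2 change carries straight to that chain (now 30 days).
The critical path is still Spec→Design→Deploy→QA; finish is now 30 days.

30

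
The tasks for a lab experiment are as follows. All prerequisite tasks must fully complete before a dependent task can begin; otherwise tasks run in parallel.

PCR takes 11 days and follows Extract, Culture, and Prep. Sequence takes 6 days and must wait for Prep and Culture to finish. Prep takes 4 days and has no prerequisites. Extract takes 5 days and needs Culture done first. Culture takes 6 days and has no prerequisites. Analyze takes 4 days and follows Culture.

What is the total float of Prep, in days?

7

Culture→Extract→PCR = 6+5+11 = 22 sets the makespan at 22 days.
The longest chain containing Prep totals 15 days.
Float = 22 − 15 = 7.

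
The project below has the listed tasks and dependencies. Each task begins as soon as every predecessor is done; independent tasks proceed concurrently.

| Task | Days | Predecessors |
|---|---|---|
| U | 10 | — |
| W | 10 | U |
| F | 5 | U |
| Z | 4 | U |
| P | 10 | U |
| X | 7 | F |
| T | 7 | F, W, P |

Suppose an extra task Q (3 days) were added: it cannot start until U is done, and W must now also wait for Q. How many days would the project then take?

Originally the project takes 27 days.
With Q inserted, W now waits for max(U, Q).
New critical path: U→Q→W→T = 10+3+10+7 = 30 ⇒ 30 days.

30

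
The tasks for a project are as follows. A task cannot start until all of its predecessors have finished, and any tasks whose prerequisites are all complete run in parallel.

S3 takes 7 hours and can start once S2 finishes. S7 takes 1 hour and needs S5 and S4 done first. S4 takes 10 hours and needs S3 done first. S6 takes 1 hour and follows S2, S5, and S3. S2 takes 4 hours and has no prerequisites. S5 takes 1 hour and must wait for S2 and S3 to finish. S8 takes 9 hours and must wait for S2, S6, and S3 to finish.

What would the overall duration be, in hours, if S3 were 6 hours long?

The binding path is S2→S3→S4→S7 = 4+7+10+1 = 22; finish at 22 hours.
Since S3 is critical, the -1 change carries straight to that chain (now 21 hours).
The critical path is still S2→S3→S4→S7; finish is now 21 hours.

21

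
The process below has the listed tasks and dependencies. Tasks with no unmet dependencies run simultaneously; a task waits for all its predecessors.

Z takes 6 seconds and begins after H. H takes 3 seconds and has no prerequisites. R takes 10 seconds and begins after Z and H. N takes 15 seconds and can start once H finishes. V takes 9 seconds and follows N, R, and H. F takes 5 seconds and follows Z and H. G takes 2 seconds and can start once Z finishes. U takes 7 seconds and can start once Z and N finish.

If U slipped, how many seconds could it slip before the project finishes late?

The longest chain is H→Z→R→V = 3+6+10+9 = 28; overall finish 28 seconds.
U finishes as early as 25 and must finish by 28.
So U can slip 28 − 25 = 3 seconds.

3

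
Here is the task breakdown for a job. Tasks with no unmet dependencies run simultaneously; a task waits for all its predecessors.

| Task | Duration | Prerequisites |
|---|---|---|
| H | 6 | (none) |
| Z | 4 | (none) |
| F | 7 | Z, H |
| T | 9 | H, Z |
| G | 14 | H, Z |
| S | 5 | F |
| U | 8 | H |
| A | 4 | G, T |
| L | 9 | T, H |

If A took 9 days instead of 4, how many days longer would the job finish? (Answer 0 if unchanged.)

The binding path is H→G→A = 6+14+4 = 24; finish at 24 days.
A is on the critical path; changing it to 9 makes that path 29 days.
That remains the longest chain; total 29 days.
Change in finish: 29 − 24 = +5 days.

5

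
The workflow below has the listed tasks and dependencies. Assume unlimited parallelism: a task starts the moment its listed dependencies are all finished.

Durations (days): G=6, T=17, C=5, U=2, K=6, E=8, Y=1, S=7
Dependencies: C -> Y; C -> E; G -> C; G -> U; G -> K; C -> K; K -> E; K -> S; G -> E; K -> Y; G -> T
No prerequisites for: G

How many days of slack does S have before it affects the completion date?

Critical path: G→C→K→E = 6+5+6+8 = 25, so the finish is 25 days.
Longest path through S: 24 days (earliest finish 24, latest finish 25).
Slack of S = 18 − 17 = 1 day.

1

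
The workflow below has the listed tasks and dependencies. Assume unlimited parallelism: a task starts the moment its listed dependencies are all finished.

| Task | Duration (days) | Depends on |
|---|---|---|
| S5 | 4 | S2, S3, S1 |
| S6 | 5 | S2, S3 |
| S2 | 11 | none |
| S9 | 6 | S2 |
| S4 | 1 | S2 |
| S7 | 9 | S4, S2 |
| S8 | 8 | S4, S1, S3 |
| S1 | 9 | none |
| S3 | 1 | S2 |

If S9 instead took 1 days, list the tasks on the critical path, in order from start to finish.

S2, S4, S7

As given, the longest chain is S2→S4→S7 = 11+1+9 = 21, so the finish is 21 days.
S9 has 4 days of float (longest path through it is 17).
That remains the longest chain; total 21 days.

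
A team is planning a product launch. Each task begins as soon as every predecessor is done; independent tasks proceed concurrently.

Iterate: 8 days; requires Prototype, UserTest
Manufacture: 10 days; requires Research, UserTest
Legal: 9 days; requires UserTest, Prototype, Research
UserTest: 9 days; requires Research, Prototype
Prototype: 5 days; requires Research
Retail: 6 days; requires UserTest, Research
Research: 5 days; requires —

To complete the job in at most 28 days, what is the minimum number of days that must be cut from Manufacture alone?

1

Current finish: 29 days; target: 28.
Manufacture is on every critical path, so each day cut from Manufacture cuts the finish by one (this holds down to a finish of 28).
Need 29 − 28 = 1 day off Manufacture → Manufacture becomes 9 days, finish becomes 28.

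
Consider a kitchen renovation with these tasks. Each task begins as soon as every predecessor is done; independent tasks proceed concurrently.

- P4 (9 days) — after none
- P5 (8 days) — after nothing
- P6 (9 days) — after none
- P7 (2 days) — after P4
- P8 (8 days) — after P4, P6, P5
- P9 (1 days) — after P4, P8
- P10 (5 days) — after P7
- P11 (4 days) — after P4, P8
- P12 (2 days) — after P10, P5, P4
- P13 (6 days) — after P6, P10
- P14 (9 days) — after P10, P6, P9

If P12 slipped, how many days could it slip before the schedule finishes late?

9

The longest chain is P4→P8→P9→P14 = 9+8+1+9 = 27; overall finish 27 days.
Longest path through P12: 18 days (earliest finish 18, latest finish 27).
Float = 27 − 18 = 9.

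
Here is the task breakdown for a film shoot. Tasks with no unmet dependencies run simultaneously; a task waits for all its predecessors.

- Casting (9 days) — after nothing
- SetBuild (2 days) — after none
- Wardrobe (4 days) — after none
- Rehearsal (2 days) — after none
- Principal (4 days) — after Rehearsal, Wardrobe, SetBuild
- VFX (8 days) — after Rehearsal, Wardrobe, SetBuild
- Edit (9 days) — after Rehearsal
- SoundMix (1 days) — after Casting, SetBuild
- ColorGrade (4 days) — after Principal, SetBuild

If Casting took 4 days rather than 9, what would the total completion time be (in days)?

12

Baseline: Wardrobe→Principal→ColorGrade = 4+4+4 = 12 → 12 days.
Casting has 2 days of float (longest path through it is 10).
The critical path is still Wardrobe→Principal→ColorGrade; finish is now 12 days.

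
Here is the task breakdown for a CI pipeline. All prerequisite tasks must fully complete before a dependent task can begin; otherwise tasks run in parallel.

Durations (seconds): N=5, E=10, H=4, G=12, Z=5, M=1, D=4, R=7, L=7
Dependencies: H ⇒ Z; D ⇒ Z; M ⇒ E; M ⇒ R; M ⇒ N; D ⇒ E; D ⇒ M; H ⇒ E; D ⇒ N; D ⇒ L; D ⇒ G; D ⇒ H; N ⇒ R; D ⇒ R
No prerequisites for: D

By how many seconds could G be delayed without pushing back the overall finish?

2

D→H→E = 4+4+10 = 18 sets the makespan at 18 seconds.
The longest chain containing G totals 16 seconds.
Slack of G = 6 − 4 = 2 seconds.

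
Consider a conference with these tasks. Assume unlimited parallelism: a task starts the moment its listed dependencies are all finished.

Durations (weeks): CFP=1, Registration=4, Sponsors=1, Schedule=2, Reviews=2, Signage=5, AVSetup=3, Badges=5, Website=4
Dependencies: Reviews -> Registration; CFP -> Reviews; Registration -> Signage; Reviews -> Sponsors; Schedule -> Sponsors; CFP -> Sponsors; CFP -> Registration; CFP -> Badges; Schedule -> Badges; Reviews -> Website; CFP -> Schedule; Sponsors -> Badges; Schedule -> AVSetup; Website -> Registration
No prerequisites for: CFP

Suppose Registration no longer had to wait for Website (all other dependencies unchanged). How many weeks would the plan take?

Original critical path: CFP→Reviews→Website→Registration→Signage = 1+2+4+4+5 = 16 ⇒ 16 weeks.
Without Website→Registration, Registration's earliest start moves from 7 to 3.
The longest chain is now CFP→Reviews→Registration→Signage = 1+2+4+5 = 12, so the plan takes 12 weeks.

12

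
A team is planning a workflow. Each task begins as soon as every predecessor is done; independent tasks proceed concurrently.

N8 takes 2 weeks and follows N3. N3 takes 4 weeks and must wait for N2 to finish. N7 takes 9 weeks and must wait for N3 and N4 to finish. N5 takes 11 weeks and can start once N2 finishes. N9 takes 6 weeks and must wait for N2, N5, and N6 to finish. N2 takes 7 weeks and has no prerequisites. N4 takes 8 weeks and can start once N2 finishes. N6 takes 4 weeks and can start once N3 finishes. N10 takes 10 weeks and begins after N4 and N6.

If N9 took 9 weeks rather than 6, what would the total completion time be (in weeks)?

27

Critical path before the change: N2→N3→N6→N10 = 7+4+4+10 = 25 giving 25 weeks.
N9 has 1 week of float (longest path through it is 24).
The binding chain switches to N2→N5→N9 = 7+11+9 = 27; finish 27 weeks.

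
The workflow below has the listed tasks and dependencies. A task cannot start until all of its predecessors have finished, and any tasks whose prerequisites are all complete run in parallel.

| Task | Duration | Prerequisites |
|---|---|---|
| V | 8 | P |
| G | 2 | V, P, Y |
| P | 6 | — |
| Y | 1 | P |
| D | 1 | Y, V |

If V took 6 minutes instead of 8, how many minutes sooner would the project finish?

2

Baseline: P→V→G = 6+8+2 = 16 → 16 minutes.
V is on the critical path; changing it to 6 makes that path 14 minutes.
No other chain overtakes it, so the finish is 14 minutes.
Change in finish: 14 − 16 = -2 minutes.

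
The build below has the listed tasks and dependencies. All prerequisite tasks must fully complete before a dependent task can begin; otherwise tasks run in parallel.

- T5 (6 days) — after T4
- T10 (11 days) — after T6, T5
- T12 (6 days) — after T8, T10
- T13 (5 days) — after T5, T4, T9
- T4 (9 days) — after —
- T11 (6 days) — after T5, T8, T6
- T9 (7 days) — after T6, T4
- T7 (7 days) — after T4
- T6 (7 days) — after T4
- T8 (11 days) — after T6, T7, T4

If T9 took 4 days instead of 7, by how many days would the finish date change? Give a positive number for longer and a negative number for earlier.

0

The binding path is T4→T6→T8→T11 = 9+7+11+6 = 33; finish at 33 days.
T9 is off the critical path — its longest chain is 28 days, giving 5 of slack.
The critical path is still T4→T6→T8→T11; finish is now 33 days.
Change in finish: 33 − 33 = +0 days.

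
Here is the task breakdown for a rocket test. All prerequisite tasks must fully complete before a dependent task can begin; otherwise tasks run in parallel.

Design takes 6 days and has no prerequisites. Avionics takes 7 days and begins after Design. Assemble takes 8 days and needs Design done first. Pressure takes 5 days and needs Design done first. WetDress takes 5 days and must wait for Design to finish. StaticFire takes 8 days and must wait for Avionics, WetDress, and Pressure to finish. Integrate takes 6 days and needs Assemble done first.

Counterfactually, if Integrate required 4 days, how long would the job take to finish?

As given, the longest chain is Design→Avionics→StaticFire = 6+7+8 = 21, so the finish is 21 days.
The longest path through Integrate is only 20 days, so Integrate has float 1.
That remains the longest chain; total 21 days.

21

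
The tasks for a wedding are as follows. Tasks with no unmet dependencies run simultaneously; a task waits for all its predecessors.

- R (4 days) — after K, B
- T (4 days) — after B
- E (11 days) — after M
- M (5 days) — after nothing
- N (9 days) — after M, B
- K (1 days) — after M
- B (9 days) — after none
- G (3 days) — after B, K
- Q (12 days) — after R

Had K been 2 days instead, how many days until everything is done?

Baseline: B→R→Q = 9+4+12 = 25 → 25 days.
K is off the critical path — its longest chain is 22 days, giving 3 of slack.
That remains the longest chain; total 25 days.

25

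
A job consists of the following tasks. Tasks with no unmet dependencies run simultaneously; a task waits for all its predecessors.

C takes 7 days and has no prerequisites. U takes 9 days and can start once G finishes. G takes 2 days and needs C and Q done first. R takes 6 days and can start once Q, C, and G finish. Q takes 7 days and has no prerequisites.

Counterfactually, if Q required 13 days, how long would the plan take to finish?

Baseline: Q→G→U = 7+2+9 = 18 → 18 days.
Q is on the critical path; changing it to 13 makes that path 24 days.
No other chain overtakes it, so the finish is 24 days.

24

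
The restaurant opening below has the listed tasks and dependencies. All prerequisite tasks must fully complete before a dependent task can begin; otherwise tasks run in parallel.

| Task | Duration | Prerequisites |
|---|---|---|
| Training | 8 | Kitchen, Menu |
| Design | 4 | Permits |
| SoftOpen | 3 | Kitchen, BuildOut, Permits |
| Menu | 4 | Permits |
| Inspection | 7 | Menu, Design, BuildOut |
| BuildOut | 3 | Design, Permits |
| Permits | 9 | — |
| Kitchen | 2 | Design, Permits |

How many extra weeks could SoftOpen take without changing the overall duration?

Permits→Design→BuildOut→Inspection = 9+4+3+7 = 23 sets the makespan at 23 weeks.
The longest chain containing SoftOpen totals 19 weeks.
Float = 23 − 19 = 4.

4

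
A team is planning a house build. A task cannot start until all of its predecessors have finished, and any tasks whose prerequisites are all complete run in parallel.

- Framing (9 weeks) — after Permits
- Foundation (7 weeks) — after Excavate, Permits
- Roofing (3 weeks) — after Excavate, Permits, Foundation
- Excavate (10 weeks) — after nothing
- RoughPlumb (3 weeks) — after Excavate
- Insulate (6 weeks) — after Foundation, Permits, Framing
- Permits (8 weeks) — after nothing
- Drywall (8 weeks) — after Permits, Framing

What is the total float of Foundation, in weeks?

The longest chain is Permits→Framing→Drywall = 8+9+8 = 25; overall finish 25 weeks.
Longest path through Foundation: 23 weeks (earliest finish 17, latest finish 19).
Float = 25 − 23 = 2.

2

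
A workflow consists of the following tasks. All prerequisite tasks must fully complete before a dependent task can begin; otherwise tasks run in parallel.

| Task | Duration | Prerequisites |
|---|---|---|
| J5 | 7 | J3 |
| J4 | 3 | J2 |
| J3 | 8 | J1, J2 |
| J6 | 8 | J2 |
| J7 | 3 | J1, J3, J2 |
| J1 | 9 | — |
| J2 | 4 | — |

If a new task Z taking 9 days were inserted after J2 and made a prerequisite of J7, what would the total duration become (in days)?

Originally the plan takes 24 days.
With Z inserted, J7 now waits for max(J1, J3, J2, Z).
New critical path: J1→J3→J5 = 9+8+7 = 24 ⇒ 24 days.

24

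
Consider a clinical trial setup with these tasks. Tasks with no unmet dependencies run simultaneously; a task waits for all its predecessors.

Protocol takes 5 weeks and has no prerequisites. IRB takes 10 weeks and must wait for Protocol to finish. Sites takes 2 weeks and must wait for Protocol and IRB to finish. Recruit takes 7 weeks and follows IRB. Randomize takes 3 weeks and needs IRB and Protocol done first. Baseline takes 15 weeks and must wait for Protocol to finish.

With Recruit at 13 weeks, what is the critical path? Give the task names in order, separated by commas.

The binding path is Protocol→IRB→Recruit = 5+10+7 = 22; finish at 22 weeks.
Recruit is on the critical path; changing it to 13 makes that path 28 weeks.
The critical path is still Protocol→IRB→Recruit; finish is now 28 weeks.

Protocol, IRB, Recruit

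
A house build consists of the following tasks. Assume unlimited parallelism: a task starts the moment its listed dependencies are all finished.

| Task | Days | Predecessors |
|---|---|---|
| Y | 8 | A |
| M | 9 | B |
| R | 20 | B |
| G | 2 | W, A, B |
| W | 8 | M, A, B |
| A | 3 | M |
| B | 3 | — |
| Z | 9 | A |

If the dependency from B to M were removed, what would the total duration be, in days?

Original critical path: B→M→A→W→G = 3+9+3+8+2 = 25 ⇒ 25 days.
Without B→M, M's earliest start moves from 3 to 0.
The longest chain is now B→R = 3+20 = 23, so the project takes 23 days.

23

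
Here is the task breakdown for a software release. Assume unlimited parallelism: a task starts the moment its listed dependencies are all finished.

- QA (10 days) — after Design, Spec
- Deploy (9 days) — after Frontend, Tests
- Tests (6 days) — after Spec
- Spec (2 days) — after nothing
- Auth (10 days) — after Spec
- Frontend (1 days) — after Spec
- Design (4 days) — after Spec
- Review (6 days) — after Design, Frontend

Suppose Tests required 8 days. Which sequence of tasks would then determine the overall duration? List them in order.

Spec, Tests, Deploy

Baseline: Spec→Tests→Deploy = 2+6+9 = 17 → 17 days.
Since Tests is critical, the +2 change carries straight to that chain (now 19 days).
The critical path is still Spec→Tests→Deploy; finish is now 19 days.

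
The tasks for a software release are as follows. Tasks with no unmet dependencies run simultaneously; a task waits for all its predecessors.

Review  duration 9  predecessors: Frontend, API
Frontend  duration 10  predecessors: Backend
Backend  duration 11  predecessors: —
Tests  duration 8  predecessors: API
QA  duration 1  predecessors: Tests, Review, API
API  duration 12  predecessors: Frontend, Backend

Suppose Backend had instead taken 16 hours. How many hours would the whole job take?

The binding path is Backend→Frontend→API→Review→QA = 11+10+12+9+1 = 43; finish at 43 hours.
Backend lies on that path, so at 16 hours the path becomes 48 hours.
No other chain overtakes it, so the finish is 48 hours.

48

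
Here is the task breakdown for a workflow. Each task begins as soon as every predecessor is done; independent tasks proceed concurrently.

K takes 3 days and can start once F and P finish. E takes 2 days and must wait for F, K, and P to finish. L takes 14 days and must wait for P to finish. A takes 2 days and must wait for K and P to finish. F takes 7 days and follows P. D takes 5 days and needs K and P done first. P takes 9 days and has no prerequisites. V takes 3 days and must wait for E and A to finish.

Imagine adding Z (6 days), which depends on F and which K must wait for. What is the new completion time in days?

30

Originally the plan takes 24 days.
With Z inserted, K now waits for max(F, P, Z).
New critical path: P→F→Z→K→A→V = 9+7+6+3+2+3 = 30 ⇒ 30 days.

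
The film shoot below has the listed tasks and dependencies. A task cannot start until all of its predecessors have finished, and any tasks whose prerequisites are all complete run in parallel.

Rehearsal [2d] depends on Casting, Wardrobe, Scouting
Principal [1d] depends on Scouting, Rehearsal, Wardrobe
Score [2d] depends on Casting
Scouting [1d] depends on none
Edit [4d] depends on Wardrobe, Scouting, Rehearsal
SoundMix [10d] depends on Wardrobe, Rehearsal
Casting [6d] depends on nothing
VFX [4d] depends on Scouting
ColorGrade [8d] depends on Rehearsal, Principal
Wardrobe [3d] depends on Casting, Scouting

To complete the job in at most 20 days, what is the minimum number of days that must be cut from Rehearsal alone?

Current finish: 21 days; target: 20.
Rehearsal is on every critical path, so each day cut from Rehearsal cuts the finish by one (this holds down to a finish of 20).
Need 21 − 20 = 1 day off Rehearsal → Rehearsal becomes 1 day, finish becomes 20.

1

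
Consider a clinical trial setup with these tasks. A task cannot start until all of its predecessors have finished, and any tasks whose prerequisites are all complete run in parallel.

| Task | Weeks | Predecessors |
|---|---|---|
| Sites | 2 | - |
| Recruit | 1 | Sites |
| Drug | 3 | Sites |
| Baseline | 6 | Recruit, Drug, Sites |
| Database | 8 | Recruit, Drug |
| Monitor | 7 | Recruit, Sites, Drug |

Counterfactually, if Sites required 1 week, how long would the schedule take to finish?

Baseline: Sites→Drug→Database = 2+3+8 = 13 → 13 weeks.
Since Sites is critical, the -1 change carries straight to that chain (now 12 weeks).
No other chain overtakes it, so the finish is 12 weeks.

12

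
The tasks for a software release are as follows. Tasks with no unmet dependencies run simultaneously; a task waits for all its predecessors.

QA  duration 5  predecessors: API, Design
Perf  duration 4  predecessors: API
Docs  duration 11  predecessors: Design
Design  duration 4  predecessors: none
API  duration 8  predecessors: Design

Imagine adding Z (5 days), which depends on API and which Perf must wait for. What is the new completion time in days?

Originally the software release takes 17 days.
With Z inserted, Perf now waits for max(API, Z).
New critical path: Design→API→Z→Perf = 4+8+5+4 = 21 ⇒ 21 days.

21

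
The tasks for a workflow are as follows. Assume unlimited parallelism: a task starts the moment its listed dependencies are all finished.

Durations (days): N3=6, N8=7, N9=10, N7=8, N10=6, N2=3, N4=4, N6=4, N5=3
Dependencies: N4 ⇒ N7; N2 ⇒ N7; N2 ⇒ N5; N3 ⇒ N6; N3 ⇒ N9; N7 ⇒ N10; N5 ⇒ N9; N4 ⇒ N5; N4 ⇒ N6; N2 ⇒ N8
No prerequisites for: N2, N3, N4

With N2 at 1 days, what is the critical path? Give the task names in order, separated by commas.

Baseline: N4→N7→N10 = 4+8+6 = 18 → 18 days.
N2 is off the critical path — its longest chain is 17 days, giving 1 of slack.
No other chain overtakes it, so the finish is 18 days.

N4, N7, N10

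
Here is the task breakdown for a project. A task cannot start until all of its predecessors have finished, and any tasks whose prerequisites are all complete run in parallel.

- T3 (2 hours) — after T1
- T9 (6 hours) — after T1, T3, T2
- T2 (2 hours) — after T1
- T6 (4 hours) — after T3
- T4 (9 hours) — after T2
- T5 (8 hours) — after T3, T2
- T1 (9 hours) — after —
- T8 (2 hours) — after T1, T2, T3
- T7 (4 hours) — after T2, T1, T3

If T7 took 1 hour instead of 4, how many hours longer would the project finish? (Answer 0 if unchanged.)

0

As given, the longest chain is T1→T2→T4 = 9+2+9 = 20, so the finish is 20 hours.
T7 has 5 hours of float (longest path through it is 15).
No other chain overtakes it, so the finish is 20 hours.
Change in finish: 20 − 20 = +0 hours.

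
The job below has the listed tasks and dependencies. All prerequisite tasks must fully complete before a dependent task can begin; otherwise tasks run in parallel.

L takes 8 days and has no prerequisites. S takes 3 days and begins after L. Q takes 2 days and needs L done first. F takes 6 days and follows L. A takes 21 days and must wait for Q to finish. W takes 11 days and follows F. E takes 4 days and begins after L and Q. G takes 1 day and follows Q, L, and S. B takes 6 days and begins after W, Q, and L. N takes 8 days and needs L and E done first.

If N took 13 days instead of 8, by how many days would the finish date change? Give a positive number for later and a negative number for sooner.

0

The binding path is L→Q→A = 8+2+21 = 31; finish at 31 days.
N is off the critical path — its longest chain is 22 days, giving 9 of slack.
No other chain overtakes it, so the finish is 31 days.
Change in finish: 31 − 31 = +0 days.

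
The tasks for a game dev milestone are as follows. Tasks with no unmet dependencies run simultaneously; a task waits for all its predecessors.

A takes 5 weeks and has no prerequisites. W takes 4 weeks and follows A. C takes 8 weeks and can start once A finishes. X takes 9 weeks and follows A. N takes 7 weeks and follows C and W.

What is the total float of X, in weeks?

Critical path: A→C→N = 5+8+7 = 20, so the finish is 20 weeks.
Longest path through X: 14 weeks (earliest finish 14, latest finish 20).
Float = 20 − 14 = 6.

6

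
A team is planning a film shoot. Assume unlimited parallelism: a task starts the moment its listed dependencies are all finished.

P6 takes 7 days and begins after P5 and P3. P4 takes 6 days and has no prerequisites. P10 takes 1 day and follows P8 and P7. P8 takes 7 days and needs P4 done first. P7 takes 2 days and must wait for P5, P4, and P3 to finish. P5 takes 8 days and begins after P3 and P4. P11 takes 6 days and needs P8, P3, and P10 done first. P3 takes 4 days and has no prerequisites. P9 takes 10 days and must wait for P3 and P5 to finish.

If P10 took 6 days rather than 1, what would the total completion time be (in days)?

28

The binding path is P4→P5→P9 = 6+8+10 = 24; finish at 24 days.
P10 has 1 day of float (longest path through it is 23).
Now P4→P5→P7→P10→P11 = 6+8+2+6+6 = 28 is longest, so the finish becomes 28 days.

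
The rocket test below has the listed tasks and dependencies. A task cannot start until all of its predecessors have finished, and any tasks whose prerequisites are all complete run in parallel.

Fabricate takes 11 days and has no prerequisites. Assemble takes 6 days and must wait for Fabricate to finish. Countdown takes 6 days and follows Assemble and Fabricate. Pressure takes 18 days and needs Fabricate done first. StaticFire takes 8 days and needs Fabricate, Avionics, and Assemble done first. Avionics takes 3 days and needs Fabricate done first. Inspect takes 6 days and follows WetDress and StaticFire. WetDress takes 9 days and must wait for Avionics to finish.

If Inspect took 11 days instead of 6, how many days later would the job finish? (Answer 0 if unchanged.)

As given, the longest chain is Fabricate→Assemble→StaticFire→Inspect = 11+6+8+6 = 31, so the finish is 31 days.
Inspect is on the critical path; changing it to 11 makes that path 36 days.
The critical path is still Fabricate→Assemble→StaticFire→Inspect; finish is now 36 days.
Change in finish: 36 − 31 = +5 days.

5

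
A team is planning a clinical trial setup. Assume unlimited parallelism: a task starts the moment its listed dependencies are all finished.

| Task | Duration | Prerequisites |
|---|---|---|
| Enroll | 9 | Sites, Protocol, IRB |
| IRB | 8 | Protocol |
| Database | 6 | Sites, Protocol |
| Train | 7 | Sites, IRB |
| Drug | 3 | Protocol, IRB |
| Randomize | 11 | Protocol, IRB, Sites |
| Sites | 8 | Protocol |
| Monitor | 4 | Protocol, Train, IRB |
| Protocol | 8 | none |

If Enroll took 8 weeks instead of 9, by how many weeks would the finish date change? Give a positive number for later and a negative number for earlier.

Baseline: Protocol→IRB→Train→Monitor = 8+8+7+4 = 27 → 27 weeks.
Enroll is off the critical path — its longest chain is 25 weeks, giving 2 of slack.
The critical path is still Protocol→IRB→Train→Monitor; finish is now 27 weeks.
Change in finish: 27 − 27 = +0 weeks.

0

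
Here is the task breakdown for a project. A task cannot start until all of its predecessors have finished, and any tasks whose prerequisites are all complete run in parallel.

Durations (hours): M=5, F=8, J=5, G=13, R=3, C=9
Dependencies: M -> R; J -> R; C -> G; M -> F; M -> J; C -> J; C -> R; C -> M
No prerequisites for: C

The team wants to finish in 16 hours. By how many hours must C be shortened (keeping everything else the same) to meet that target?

6

Current finish: 22 hours; target: 16.
C is on every critical path, so each hour cut from C cuts the finish by one (this holds down to a finish of 14).
Need 22 − 16 = 6 hours off C → C becomes 3 hours, finish becomes 16.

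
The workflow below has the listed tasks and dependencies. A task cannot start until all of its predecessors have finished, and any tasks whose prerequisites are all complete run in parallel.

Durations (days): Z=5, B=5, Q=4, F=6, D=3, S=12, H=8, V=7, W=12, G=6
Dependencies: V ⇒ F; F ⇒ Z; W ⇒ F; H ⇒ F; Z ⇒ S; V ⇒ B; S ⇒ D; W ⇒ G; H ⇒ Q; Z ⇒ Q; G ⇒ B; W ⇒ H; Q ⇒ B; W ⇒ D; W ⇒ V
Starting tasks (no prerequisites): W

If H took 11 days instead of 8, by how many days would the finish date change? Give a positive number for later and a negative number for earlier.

3

Actual critical path: W→H→F→Z→S→D = 12+8+6+5+12+3 = 46 ⇒ 46 days.
H is on the critical path; changing it to 11 makes that path 49 days.
The critical path is still W→H→F→Z→S→D; finish is now 49 days.
Change in finish: 49 − 46 = +3 days.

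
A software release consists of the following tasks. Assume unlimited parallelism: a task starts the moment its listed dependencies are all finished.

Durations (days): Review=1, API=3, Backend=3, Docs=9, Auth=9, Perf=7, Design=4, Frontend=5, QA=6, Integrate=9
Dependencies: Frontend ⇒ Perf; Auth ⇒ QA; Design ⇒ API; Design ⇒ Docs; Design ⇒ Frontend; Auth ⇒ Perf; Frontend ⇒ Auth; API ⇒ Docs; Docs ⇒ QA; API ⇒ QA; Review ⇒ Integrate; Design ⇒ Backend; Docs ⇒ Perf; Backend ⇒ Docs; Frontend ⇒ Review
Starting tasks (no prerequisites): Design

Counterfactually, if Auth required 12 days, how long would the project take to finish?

28

Baseline: Design→Frontend→Auth→Perf = 4+5+9+7 = 25 → 25 days.
Since Auth is critical, the +3 change carries straight to that chain (now 28 days).
No other chain overtakes it, so the finish is 28 days.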